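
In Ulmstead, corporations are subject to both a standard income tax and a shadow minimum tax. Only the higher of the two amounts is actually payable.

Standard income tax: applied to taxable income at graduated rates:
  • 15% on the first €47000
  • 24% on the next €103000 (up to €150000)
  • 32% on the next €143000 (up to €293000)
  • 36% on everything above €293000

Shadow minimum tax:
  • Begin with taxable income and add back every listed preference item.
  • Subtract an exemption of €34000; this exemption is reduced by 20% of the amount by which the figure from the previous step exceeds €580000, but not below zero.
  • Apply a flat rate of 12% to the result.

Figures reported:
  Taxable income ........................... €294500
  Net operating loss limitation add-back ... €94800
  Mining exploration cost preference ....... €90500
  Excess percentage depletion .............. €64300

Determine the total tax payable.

Shadow minimum tax:
  Adjusted income: €294500 + €94800 + €90500 + €64300 = €544100
  Exemption: €544100 ≤ €580000, so full €34000 applies
  Base: €544100 − €34000 = €510100
  €510100 × 12% = €61212

Standard income tax:
  €47000 × 15% = €7050
  €103000 × 24% = €24720
  €143000 × 32% = €45760
  €1500 × 36% = €540
  → €78070

€78070 > €61212, so the standard income tax governs.

€78070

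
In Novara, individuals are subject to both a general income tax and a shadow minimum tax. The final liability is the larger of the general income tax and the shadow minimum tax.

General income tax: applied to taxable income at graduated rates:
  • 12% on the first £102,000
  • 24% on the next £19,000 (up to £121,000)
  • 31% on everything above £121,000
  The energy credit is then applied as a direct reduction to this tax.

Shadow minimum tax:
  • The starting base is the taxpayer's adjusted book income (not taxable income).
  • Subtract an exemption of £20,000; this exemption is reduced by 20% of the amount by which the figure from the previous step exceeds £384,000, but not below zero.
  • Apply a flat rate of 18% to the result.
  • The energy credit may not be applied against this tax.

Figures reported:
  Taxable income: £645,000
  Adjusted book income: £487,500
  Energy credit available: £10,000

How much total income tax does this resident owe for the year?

Shadow minimum tax:
  Base (adjusted book income): £487,500
  Exemption: 20% × (£487,500 − £384,000) = £20,700 ≥ £20,000, so the exemption is fully phased out
  Base: £487,500 − £0 = £487,500
  £487,500 × 18% = £87,750

General income tax:
  £102,000 × 12% = £12,240
  £19,000 × 24% = £4,560
  £524,000 × 31% = £162,440
  → £179,240
  Less energy credit £10,000 → £169,240

£169,240 > £87,750, so the general income tax governs.

£169,240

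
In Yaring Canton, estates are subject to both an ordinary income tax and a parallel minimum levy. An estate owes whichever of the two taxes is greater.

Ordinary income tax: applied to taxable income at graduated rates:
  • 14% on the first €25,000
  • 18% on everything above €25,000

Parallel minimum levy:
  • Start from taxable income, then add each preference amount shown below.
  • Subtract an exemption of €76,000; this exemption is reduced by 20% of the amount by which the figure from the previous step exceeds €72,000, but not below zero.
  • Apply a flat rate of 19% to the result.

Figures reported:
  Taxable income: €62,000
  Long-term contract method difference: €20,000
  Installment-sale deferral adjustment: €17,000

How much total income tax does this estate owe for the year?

€10,160

Parallel minimum levy:
  Adjusted income: €62,000 + €20,000 + €17,000 = €99,000
  Exemption: €76,000 − 20% × (€99,000 − €72,000) = €76,000 − €5,400 = €70,600
  Base: €99,000 − €70,600 = €28,400
  €28,400 × 19% = €5,396

Ordinary income tax:
  €25,000 × 14% = €3,500
  €37,000 × 18% = €6,660
  → €10,160

€10,160 > €5,396, so the ordinary income tax governs.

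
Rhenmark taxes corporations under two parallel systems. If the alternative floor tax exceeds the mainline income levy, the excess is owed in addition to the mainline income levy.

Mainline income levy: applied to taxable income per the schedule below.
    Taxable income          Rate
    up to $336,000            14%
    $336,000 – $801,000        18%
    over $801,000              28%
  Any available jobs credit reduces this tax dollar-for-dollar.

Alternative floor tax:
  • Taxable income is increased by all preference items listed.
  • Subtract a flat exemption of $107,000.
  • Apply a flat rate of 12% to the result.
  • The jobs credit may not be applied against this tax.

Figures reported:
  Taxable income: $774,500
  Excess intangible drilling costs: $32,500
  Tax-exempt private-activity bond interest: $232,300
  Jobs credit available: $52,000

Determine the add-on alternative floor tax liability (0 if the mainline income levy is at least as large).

Mainline income levy:
  $336,000 × 14% = $47,040
  $438,500 × 18% = $78,930
  → $125,970
  Less jobs credit $52,000 → $73,970

Alternative floor tax:
  Adjusted income: $774,500 + $32,500 + $232,300 = $1,039,300
  Less exemption $107,000 → base $932,300
  $932,300 × 12% = $111,876

Excess of alternative floor tax over mainline income levy: $111,876 − $73,970 = $37,906.

$37,906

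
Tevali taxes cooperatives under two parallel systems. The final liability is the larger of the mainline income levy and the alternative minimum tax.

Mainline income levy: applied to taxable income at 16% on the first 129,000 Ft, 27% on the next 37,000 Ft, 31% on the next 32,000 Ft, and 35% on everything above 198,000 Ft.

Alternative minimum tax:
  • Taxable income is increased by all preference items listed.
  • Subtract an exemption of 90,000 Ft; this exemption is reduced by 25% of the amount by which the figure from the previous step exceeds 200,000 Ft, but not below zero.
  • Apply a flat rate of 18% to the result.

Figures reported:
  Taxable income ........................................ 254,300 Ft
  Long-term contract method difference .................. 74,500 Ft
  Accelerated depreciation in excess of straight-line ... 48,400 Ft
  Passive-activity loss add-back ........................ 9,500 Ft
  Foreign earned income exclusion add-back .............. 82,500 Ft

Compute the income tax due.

Alternative minimum tax:
  Adjusted income: 254,300 Ft + 74,500 Ft + 48,400 Ft + 9,500 Ft + 82,500 Ft = 469,200 Ft
  Exemption: 90,000 Ft − 25% × (469,200 Ft − 200,000 Ft) = 90,000 Ft − 67,300 Ft = 22,700 Ft
  Base: 469,200 Ft − 22,700 Ft = 446,500 Ft
  446,500 Ft × 18% = 80,370 Ft

Mainline income levy:
  129,000 Ft × 16% = 20,640 Ft
  37,000 Ft × 27% = 9,990 Ft
  32,000 Ft × 31% = 9,920 Ft
  56,300 Ft × 35% = 19,705 Ft
  → 60,255 Ft

80,370 Ft > 60,255 Ft, so the alternative minimum tax is the binding amount.

80,370 Ft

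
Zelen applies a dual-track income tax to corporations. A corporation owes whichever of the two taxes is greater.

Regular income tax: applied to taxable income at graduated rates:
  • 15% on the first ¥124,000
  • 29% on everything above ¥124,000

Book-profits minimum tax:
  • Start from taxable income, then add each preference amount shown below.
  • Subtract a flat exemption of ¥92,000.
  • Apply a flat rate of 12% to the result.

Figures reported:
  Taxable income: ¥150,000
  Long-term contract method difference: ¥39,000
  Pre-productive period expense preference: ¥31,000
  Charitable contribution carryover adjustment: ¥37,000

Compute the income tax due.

¥26,140

Book-profits minimum tax:
  Adjusted income: ¥150,000 + ¥39,000 + ¥31,000 + ¥37,000 = ¥257,000
  Less exemption ¥92,000 → base ¥165,000
  ¥165,000 × 12% = ¥19,800

Regular income tax:
  ¥124,000 × 15% = ¥18,600
  ¥26,000 × 29% = ¥7,540
  → ¥26,140

¥26,140 > ¥19,800, so the regular income tax governs.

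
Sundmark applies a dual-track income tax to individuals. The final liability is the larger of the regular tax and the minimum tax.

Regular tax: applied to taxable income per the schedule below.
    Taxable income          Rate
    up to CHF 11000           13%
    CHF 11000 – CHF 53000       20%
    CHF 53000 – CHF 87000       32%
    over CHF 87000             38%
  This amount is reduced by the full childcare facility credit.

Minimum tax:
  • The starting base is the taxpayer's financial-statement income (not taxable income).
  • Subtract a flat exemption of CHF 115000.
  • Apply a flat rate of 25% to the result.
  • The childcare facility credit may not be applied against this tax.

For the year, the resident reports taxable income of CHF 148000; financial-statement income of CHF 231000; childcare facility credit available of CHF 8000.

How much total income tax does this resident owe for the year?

Regular tax:
  CHF 11000 × 13% = CHF 1430
  CHF 42000 × 20% = CHF 8400
  CHF 34000 × 32% = CHF 10880
  CHF 61000 × 38% = CHF 23180
  → CHF 43890
  Less childcare facility credit CHF 8000 → CHF 35890

Minimum tax:
  Base (financial-statement income): CHF 231000
  Less exemption CHF 115000 → base CHF 116000
  CHF 116000 × 25% = CHF 29000

CHF 35890 > CHF 29000, so the regular tax governs.

CHF 35890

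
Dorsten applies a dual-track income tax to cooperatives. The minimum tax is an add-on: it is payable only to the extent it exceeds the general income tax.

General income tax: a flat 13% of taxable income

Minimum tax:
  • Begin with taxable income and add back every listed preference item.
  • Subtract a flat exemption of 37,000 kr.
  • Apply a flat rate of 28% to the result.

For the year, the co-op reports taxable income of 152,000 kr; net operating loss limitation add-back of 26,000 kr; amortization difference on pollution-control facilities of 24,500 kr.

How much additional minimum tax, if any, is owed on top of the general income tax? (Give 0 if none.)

General income tax:
  152,000 kr × 13% = 19,760 kr

Minimum tax:
  Adjusted income: 152,000 kr + 26,000 kr + 24,500 kr = 202,500 kr
  Less exemption 37,000 kr → base 165,500 kr
  165,500 kr × 28% = 46,340 kr

Excess of minimum tax over general income tax: 46,340 kr − 19,760 kr = 26,580 kr.

26,580 kr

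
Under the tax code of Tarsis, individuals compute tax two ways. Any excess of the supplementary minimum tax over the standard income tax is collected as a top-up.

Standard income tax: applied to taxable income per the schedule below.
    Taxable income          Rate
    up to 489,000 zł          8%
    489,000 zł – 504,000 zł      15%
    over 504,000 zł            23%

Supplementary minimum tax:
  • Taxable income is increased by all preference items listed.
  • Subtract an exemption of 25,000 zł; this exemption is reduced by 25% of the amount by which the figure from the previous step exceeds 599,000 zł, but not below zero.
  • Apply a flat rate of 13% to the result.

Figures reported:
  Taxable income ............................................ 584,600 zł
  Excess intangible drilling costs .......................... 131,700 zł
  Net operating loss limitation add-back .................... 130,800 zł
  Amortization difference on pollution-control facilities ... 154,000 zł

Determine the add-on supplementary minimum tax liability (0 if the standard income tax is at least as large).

70,235 zł

Standard income tax:
  489,000 zł × 8% = 39,120 zł
  15,000 zł × 15% = 2,250 zł
  80,600 zł × 23% = 18,538 zł
  → 59,908 zł

Supplementary minimum tax:
  Adjusted income: 584,600 zł + 131,700 zł + 130,800 zł + 154,000 zł = 1,001,100 zł
  Exemption: 25% × (1,001,100 zł − 599,000 zł) = 100,525 zł ≥ 25,000 zł, so the exemption is fully phased out
  Base: 1,001,100 zł − 0 zł = 1,001,100 zł
  1,001,100 zł × 13% = 130,143 zł

Excess of supplementary minimum tax over standard income tax: 130,143 zł − 59,908 zł = 70,235 zł.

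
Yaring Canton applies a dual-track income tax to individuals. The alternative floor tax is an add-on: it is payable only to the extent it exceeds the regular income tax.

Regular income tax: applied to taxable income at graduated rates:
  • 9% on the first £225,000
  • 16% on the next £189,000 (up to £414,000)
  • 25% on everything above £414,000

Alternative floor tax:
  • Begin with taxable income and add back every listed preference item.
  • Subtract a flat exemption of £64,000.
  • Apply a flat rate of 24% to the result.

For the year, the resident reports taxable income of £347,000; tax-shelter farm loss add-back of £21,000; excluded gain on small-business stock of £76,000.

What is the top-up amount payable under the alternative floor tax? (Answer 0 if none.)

Regular income tax:
  £225,000 × 9% = £20,250
  £122,000 × 16% = £19,520
  → £39,770

Alternative floor tax:
  Adjusted income: £347,000 + £21,000 + £76,000 = £444,000
  Less exemption £64,000 → base £380,000
  £380,000 × 24% = £91,200

Excess of alternative floor tax over regular income tax: £91,200 − £39,770 = £51,430.

£51,430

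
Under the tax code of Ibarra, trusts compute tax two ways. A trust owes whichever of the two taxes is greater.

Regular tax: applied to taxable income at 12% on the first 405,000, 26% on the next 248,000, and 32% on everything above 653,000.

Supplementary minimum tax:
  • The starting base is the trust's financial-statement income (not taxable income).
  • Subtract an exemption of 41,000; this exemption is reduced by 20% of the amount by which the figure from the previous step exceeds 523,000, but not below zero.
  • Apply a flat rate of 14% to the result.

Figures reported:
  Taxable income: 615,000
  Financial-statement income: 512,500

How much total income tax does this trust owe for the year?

103,200

Regular tax:
  405,000 × 12% = 48,600
  210,000 × 26% = 54,600
  → 103,200

Supplementary minimum tax:
  Base (financial-statement income): 512,500
  Exemption: 512,500 ≤ 523,000, so full 41,000 applies
  Base: 512,500 − 41,000 = 471,500
  471,500 × 14% = 66,010

103,200 > 66,010, so the regular tax governs.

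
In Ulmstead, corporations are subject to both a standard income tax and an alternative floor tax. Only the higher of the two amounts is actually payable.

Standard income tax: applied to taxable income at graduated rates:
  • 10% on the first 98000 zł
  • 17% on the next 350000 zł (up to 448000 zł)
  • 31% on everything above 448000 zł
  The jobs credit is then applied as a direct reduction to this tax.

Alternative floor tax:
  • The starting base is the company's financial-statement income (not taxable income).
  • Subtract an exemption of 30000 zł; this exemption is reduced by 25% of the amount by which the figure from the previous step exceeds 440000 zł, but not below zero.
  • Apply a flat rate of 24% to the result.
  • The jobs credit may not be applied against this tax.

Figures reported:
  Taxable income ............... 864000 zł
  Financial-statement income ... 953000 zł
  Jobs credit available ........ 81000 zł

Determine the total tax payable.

Standard income tax:
  98000 zł × 10% = 9800 zł
  350000 zł × 17% = 59500 zł
  416000 zł × 31% = 128960 zł
  → 198260 zł
  Less jobs credit 81000 zł → 117260 zł

Alternative floor tax:
  Base (financial-statement income): 953000 zł
  Exemption: 25% × (953000 zł − 440000 zł) = 128250 zł ≥ 30000 zł, so the exemption is fully phased out
  Base: 953000 zł − 0 zł = 953000 zł
  953000 zł × 24% = 228720 zł

228720 zł > 117260 zł, so the alternative floor tax is the binding amount.

228720 zł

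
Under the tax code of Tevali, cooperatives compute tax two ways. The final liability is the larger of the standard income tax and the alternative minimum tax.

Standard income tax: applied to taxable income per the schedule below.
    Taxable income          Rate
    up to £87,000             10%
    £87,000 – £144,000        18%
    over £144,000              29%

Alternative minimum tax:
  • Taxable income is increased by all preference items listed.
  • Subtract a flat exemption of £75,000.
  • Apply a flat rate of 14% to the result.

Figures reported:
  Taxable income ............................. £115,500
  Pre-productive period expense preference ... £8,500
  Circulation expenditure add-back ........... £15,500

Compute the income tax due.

Alternative minimum tax:
  Adjusted income: £115,500 + £8,500 + £15,500 = £139,500
  Less exemption £75,000 → base £64,500
  £64,500 × 14% = £9,030

Standard income tax:
  £87,000 × 10% = £8,700
  £28,500 × 18% = £5,130
  → £13,830

£13,830 > £9,030, so the standard income tax governs.

£13,830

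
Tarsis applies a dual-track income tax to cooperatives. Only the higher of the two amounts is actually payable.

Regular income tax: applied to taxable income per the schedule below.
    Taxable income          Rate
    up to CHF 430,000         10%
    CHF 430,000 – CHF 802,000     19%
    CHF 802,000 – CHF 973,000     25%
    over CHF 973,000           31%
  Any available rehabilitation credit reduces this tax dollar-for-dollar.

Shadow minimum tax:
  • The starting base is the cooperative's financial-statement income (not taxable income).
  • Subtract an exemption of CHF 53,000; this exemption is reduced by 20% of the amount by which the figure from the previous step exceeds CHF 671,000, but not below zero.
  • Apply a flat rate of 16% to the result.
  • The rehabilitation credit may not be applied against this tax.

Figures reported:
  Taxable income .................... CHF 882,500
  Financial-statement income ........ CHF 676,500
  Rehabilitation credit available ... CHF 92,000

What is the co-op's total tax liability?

Shadow minimum tax:
  Base (financial-statement income): CHF 676,500
  Exemption: CHF 53,000 − 20% × (CHF 676,500 − CHF 671,000) = CHF 53,000 − CHF 1,100 = CHF 51,900
  Base: CHF 676,500 − CHF 51,900 = CHF 624,600
  CHF 624,600 × 16% = CHF 99,936

Regular income tax:
  CHF 430,000 × 10% = CHF 43,000
  CHF 372,000 × 19% = CHF 70,680
  CHF 80,500 × 25% = CHF 20,125
  → CHF 133,805
  Less rehabilitation credit CHF 92,000 → CHF 41,805

CHF 99,936 > CHF 41,805, so the shadow minimum tax is the binding amount.

CHF 99,936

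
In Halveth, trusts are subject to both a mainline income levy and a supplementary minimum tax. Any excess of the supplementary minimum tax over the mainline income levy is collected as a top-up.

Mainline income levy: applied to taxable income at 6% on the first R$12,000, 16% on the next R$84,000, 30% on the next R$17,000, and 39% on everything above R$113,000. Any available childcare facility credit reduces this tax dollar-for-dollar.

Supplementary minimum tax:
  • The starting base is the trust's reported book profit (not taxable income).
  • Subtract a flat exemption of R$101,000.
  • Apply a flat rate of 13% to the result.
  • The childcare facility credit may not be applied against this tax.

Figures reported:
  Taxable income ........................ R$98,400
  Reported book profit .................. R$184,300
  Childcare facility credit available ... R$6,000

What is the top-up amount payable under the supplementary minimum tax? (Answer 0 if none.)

R$1,949

Supplementary minimum tax:
  Base (reported book profit): R$184,300
  Less exemption R$101,000 → base R$83,300
  R$83,300 × 13% = R$10,829

Mainline income levy:
  R$12,000 × 6% = R$720
  R$84,000 × 16% = R$13,440
  R$2,400 × 30% = R$720
  → R$14,880
  Less childcare facility credit R$6,000 → R$8,880

Excess of supplementary minimum tax over mainline income levy: R$10,829 − R$8,880 = R$1,949.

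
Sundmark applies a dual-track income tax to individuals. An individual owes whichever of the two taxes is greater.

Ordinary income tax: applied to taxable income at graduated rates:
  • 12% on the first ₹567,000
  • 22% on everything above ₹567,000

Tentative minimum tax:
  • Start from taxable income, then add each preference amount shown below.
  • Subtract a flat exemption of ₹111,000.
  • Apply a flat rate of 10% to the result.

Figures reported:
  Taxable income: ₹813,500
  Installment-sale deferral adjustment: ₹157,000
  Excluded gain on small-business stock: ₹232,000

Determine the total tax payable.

Ordinary income tax:
  ₹567,000 × 12% = ₹68,040
  ₹246,500 × 22% = ₹54,230
  → ₹122,270

Tentative minimum tax:
  Adjusted income: ₹813,500 + ₹157,000 + ₹232,000 = ₹1,202,500
  Less exemption ₹111,000 → base ₹1,091,500
  ₹1,091,500 × 10% = ₹109,150

₹122,270 > ₹109,150, so the ordinary income tax governs.

₹122,270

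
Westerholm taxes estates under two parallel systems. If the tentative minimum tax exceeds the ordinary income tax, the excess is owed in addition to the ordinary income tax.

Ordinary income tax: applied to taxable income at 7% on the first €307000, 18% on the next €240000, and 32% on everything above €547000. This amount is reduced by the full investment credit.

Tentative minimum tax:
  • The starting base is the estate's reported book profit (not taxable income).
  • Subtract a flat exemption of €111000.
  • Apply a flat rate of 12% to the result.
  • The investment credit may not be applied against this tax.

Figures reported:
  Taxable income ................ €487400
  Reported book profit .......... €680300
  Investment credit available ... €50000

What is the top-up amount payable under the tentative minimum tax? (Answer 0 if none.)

€64354

Ordinary income tax:
  €307000 × 7% = €21490
  €180400 × 18% = €32472
  → €53962
  Less investment credit €50000 → €3962

Tentative minimum tax:
  Base (reported book profit): €680300
  Less exemption €111000 → base €569300
  €569300 × 12% = €68316

Excess of tentative minimum tax over ordinary income tax: €68316 − €3962 = €64354.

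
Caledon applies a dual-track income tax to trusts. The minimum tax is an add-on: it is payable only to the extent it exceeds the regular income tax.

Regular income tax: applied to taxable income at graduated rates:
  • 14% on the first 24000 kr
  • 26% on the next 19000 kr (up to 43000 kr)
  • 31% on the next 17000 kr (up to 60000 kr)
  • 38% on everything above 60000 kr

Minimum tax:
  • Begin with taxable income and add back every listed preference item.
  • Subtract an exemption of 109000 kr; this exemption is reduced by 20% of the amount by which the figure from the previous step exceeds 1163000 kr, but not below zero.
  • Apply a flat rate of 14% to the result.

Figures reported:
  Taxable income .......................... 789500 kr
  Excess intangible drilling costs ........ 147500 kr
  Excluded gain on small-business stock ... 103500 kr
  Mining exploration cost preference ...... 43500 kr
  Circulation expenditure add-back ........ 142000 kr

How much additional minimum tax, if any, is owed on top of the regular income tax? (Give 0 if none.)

0 kr

Regular income tax:
  24000 kr × 14% = 3360 kr
  19000 kr × 26% = 4940 kr
  17000 kr × 31% = 5270 kr
  729500 kr × 38% = 277210 kr
  → 290780 kr

Minimum tax:
  Adjusted income: 789500 kr + 147500 kr + 103500 kr + 43500 kr + 142000 kr = 1226000 kr
  Exemption: 109000 kr − 20% × (1226000 kr − 1163000 kr) = 109000 kr − 12600 kr = 96400 kr
  Base: 1226000 kr − 96400 kr = 1129600 kr
  1129600 kr × 14% = 158144 kr

158144 kr ≤ 290780 kr, so no add-on is due.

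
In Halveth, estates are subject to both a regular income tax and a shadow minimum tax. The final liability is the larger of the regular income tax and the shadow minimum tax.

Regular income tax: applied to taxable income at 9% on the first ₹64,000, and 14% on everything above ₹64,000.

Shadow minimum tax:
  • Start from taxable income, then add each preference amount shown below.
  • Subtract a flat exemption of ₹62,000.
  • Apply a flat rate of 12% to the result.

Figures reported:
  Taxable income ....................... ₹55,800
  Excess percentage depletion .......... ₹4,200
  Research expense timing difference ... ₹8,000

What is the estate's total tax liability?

₹5,022

Shadow minimum tax:
  Adjusted income: ₹55,800 + ₹4,200 + ₹8,000 = ₹68,000
  Less exemption ₹62,000 → base ₹6,000
  ₹6,000 × 12% = ₹720

Regular income tax:
  ₹55,800 × 9% = ₹5,022

₹5,022 > ₹720, so the regular income tax governs.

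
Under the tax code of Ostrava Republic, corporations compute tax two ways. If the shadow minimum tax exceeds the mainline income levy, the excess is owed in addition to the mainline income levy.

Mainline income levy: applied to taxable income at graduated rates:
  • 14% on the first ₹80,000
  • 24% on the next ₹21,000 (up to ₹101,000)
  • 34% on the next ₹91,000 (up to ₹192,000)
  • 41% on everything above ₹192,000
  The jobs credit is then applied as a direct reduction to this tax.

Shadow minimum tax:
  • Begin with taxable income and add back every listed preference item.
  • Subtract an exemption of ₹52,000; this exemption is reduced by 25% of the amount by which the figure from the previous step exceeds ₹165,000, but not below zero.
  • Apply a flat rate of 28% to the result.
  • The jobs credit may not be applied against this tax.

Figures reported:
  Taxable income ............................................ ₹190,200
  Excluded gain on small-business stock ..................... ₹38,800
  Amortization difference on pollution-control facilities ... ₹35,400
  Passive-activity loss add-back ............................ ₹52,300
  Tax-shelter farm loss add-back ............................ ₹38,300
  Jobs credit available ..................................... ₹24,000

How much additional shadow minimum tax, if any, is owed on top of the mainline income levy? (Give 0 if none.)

₹75,572

Mainline income levy:
  ₹80,000 × 14% = ₹11,200
  ₹21,000 × 24% = ₹5,040
  ₹89,200 × 34% = ₹30,328
  → ₹46,568
  Less jobs credit ₹24,000 → ₹22,568

Shadow minimum tax:
  Adjusted income: ₹190,200 + ₹38,800 + ₹35,400 + ₹52,300 + ₹38,300 = ₹355,000
  Exemption: ₹52,000 − 25% × (₹355,000 − ₹165,000) = ₹52,000 − ₹47,500 = ₹4,500
  Base: ₹355,000 − ₹4,500 = ₹350,500
  ₹350,500 × 28% = ₹98,140

Excess of shadow minimum tax over mainline income levy: ₹98,140 − ₹22,568 = ₹75,572.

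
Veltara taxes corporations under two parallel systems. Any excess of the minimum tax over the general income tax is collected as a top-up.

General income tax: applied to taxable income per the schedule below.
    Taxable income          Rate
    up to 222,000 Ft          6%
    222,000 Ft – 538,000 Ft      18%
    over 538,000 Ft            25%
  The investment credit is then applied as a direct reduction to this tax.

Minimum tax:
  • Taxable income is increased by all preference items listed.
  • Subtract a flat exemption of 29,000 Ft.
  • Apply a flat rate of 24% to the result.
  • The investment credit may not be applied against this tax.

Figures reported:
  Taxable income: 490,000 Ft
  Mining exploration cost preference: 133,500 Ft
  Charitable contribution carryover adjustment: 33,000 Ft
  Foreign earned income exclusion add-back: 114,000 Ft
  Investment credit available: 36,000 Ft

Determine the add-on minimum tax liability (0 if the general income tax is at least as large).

Minimum tax:
  Adjusted income: 490,000 Ft + 133,500 Ft + 33,000 Ft + 114,000 Ft = 770,500 Ft
  Less exemption 29,000 Ft → base 741,500 Ft
  741,500 Ft × 24% = 177,960 Ft

General income tax:
  222,000 Ft × 6% = 13,320 Ft
  268,000 Ft × 18% = 48,240 Ft
  → 61,560 Ft
  Less investment credit 36,000 Ft → 25,560 Ft

Excess of minimum tax over general income tax: 177,960 Ft − 25,560 Ft = 152,400 Ft.

152,400 Ft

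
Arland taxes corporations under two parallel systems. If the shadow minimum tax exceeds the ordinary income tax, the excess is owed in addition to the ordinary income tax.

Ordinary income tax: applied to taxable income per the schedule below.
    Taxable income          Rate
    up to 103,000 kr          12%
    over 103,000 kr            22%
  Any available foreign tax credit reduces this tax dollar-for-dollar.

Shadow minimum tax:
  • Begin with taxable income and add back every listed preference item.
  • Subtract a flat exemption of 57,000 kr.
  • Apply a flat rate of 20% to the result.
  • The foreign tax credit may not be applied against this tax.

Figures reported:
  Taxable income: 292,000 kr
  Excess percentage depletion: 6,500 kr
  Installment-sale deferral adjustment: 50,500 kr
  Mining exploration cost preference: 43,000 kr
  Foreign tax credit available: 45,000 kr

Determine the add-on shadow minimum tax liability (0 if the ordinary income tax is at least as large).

Shadow minimum tax:
  Adjusted income: 292,000 kr + 6,500 kr + 50,500 kr + 43,000 kr = 392,000 kr
  Less exemption 57,000 kr → base 335,000 kr
  335,000 kr × 20% = 67,000 kr

Ordinary income tax:
  103,000 kr × 12% = 12,360 kr
  189,000 kr × 22% = 41,580 kr
  → 53,940 kr
  Less foreign tax credit 45,000 kr → 8,940 kr

Excess of shadow minimum tax over ordinary income tax: 67,000 kr − 8,940 kr = 58,060 kr.

58,060 kr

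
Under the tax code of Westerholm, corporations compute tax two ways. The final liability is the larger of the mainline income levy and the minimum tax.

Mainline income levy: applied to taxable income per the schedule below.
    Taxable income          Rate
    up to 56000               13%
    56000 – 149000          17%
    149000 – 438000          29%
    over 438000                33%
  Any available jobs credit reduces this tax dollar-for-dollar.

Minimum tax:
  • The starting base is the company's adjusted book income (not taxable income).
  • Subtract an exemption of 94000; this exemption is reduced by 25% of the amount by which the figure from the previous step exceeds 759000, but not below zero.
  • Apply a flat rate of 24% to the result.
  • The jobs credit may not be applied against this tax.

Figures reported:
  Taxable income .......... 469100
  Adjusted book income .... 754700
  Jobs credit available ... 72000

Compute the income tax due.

158568

Minimum tax:
  Base (adjusted book income): 754700
  Exemption: 754700 ≤ 759000, so full 94000 applies
  Base: 754700 − 94000 = 660700
  660700 × 24% = 158568

Mainline income levy:
  56000 × 13% = 7280
  93000 × 17% = 15810
  289000 × 29% = 83810
  31100 × 33% = 10263
  → 117163
  Less jobs credit 72000 → 45163

158568 > 45163, so the minimum tax is the binding amount.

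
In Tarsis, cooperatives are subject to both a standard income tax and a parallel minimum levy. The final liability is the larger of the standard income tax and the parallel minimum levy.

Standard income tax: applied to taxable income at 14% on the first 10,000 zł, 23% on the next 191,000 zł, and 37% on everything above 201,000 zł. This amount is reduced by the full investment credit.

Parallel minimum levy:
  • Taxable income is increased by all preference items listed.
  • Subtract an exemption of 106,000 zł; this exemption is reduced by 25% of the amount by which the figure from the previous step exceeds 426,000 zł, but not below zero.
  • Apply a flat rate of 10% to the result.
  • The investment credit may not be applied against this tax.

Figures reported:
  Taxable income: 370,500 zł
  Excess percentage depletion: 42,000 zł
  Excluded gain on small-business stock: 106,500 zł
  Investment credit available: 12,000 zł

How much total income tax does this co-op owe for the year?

96,045 zł

Standard income tax:
  10,000 zł × 14% = 1,400 zł
  191,000 zł × 23% = 43,930 zł
  169,500 zł × 37% = 62,715 zł
  → 108,045 zł
  Less investment credit 12,000 zł → 96,045 zł

Parallel minimum levy:
  Adjusted income: 370,500 zł + 42,000 zł + 106,500 zł = 519,000 zł
  Exemption: 106,000 zł − 25% × (519,000 zł − 426,000 zł) = 106,000 zł − 23,250 zł = 82,750 zł
  Base: 519,000 zł − 82,750 zł = 436,250 zł
  436,250 zł × 10% = 43,625 zł

96,045 zł > 43,625 zł, so the standard income tax governs.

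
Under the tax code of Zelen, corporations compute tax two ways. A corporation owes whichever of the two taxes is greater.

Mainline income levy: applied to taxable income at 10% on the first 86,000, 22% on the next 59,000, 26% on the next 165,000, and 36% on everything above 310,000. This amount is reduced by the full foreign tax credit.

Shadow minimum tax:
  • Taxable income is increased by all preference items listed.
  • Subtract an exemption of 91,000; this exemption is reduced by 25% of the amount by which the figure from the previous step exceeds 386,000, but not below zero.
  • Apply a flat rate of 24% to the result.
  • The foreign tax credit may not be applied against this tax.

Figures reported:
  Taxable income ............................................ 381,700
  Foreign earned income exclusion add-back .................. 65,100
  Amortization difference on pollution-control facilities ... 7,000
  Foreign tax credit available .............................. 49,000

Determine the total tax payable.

91,140

Shadow minimum tax:
  Adjusted income: 381,700 + 65,100 + 7,000 = 453,800
  Exemption: 91,000 − 25% × (453,800 − 386,000) = 91,000 − 16,950 = 74,050
  Base: 453,800 − 74,050 = 379,750
  379,750 × 24% = 91,140

Mainline income levy:
  86,000 × 10% = 8,600
  59,000 × 22% = 12,980
  165,000 × 26% = 42,900
  71,700 × 36% = 25,812
  → 90,292
  Less foreign tax credit 49,000 → 41,292

91,140 > 41,292, so the shadow minimum tax is the binding amount.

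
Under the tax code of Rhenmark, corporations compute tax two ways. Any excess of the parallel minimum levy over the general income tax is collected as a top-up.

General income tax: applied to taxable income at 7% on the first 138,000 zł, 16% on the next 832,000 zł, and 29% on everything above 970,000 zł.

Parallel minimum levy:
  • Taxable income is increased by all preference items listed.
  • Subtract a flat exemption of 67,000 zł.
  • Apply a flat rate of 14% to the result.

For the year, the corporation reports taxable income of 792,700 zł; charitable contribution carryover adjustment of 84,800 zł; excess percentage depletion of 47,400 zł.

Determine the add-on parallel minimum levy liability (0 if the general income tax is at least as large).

5,694 zł

Parallel minimum levy:
  Adjusted income: 792,700 zł + 84,800 zł + 47,400 zł = 924,900 zł
  Less exemption 67,000 zł → base 857,900 zł
  857,900 zł × 14% = 120,106 zł

General income tax:
  138,000 zł × 7% = 9,660 zł
  654,700 zł × 16% = 104,752 zł
  → 114,412 zł

Excess of parallel minimum levy over general income tax: 120,106 zł − 114,412 zł = 5,694 zł.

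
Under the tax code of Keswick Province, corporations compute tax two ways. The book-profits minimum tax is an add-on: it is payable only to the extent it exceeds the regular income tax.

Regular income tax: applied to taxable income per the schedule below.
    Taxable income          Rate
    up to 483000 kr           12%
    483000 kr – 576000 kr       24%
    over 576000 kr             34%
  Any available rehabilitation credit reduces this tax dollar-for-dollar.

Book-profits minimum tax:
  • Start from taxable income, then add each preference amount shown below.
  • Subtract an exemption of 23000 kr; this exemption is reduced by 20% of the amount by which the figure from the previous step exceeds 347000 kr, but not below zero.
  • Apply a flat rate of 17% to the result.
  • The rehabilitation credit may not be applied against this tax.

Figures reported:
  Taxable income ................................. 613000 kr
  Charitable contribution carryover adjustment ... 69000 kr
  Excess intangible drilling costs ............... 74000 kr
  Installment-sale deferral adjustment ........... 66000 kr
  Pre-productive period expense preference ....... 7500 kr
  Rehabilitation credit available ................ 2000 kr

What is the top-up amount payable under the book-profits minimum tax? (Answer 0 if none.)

50155 kr

Regular income tax:
  483000 kr × 12% = 57960 kr
  93000 kr × 24% = 22320 kr
  37000 kr × 34% = 12580 kr
  → 92860 kr
  Less rehabilitation credit 2000 kr → 90860 kr

Book-profits minimum tax:
  Adjusted income: 613000 kr + 69000 kr + 74000 kr + 66000 kr + 7500 kr = 829500 kr
  Exemption: 20% × (829500 kr − 347000 kr) = 96500 kr ≥ 23000 kr, so the exemption is fully phased out
  Base: 829500 kr − 0 kr = 829500 kr
  829500 kr × 17% = 141015 kr

Excess of book-profits minimum tax over regular income tax: 141015 kr − 90860 kr = 50155 kr.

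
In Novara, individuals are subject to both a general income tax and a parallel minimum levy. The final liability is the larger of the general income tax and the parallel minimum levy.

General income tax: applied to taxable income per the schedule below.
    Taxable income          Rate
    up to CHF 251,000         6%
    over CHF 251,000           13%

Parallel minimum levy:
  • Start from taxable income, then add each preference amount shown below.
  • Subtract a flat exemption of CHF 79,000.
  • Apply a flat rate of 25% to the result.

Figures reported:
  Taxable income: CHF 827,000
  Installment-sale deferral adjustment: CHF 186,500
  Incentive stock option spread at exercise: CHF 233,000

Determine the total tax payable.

General income tax:
  CHF 251,000 × 6% = CHF 15,060
  CHF 576,000 × 13% = CHF 74,880
  → CHF 89,940

Parallel minimum levy:
  Adjusted income: CHF 827,000 + CHF 186,500 + CHF 233,000 = CHF 1,246,500
  Less exemption CHF 79,000 → base CHF 1,167,500
  CHF 1,167,500 × 25% = CHF 291,875

CHF 291,875 > CHF 89,940, so the parallel minimum levy is the binding amount.

CHF 291,875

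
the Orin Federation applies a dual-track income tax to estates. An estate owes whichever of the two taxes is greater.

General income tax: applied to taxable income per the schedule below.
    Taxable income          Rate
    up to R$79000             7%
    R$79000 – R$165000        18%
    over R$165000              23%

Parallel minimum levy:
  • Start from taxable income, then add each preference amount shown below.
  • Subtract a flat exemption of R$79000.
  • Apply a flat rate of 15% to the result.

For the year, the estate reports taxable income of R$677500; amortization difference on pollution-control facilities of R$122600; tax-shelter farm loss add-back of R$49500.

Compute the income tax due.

R$138885

Parallel minimum levy:
  Adjusted income: R$677500 + R$122600 + R$49500 = R$849600
  Less exemption R$79000 → base R$770600
  R$770600 × 15% = R$115590

General income tax:
  R$79000 × 7% = R$5530
  R$86000 × 18% = R$15480
  R$512500 × 23% = R$117875
  → R$138885

R$138885 > R$115590, so the general income tax governs.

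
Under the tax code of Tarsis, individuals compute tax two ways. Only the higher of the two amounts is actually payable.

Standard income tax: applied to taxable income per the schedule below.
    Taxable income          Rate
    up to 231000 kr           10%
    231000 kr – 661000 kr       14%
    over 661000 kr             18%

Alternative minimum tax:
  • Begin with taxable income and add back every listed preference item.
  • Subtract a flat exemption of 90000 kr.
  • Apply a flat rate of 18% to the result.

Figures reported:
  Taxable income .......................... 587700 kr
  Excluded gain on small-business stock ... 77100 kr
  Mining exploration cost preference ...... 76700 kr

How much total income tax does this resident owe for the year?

117270 kr

Alternative minimum tax:
  Adjusted income: 587700 kr + 77100 kr + 76700 kr = 741500 kr
  Less exemption 90000 kr → base 651500 kr
  651500 kr × 18% = 117270 kr

Standard income tax:
  231000 kr × 10% = 23100 kr
  356700 kr × 14% = 49938 kr
  → 73038 kr

117270 kr > 73038 kr, so the alternative minimum tax is the binding amount.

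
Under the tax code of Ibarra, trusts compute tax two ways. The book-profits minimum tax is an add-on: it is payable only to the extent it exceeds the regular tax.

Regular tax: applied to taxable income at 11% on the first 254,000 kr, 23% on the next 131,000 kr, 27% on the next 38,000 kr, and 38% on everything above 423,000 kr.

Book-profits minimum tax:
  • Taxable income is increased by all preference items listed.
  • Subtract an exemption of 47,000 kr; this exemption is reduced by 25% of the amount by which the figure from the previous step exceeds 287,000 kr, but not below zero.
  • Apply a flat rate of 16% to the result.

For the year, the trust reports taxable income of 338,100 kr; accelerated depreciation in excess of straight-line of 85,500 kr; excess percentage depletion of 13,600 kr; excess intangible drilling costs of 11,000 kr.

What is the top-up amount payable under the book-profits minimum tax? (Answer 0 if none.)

Book-profits minimum tax:
  Adjusted income: 338,100 kr + 85,500 kr + 13,600 kr + 11,000 kr = 448,200 kr
  Exemption: 47,000 kr − 25% × (448,200 kr − 287,000 kr) = 47,000 kr − 40,300 kr = 6,700 kr
  Base: 448,200 kr − 6,700 kr = 441,500 kr
  441,500 kr × 16% = 70,640 kr

Regular tax:
  254,000 kr × 11% = 27,940 kr
  84,100 kr × 23% = 19,343 kr
  → 47,283 kr

Excess of book-profits minimum tax over regular tax: 70,640 kr − 47,283 kr = 23,357 kr.

23,357 kr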